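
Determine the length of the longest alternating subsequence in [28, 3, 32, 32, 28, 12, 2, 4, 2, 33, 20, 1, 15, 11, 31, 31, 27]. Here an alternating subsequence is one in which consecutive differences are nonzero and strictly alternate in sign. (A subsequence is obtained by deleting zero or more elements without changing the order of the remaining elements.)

12

Track the best alternating length ending on an up-step vs a down-step at each position: up/down = 1/1, 1/2, 3/1, 3/1, 3/4, 3/4, 1/4, 5/4, 1/6, 7/1, 7/8, 1/8, 9/8, 9/10, 11/8, 11/8, 11/12.
The maximum over both is 12; one such subsequence is 28, 3, 32, 2, 4, 2, 33, 1, 15, 11, 31, 27.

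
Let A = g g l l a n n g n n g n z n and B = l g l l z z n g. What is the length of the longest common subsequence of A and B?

5

Backtracking the LCS table gives one alignment: g (A2,B2) → l (A3,B3) → l (A4,B4) → n (A10,B7) → g (A11,B8).
So the longest common subsequence has length 5.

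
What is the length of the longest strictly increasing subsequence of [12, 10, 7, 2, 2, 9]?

Let dp[i] be the longest increasing subsequence ending at position i. Then dp = [1, 1, 1, 1, 1, 2].
The maximum is 2; one witness is 7, 9 at positions 3,6.

2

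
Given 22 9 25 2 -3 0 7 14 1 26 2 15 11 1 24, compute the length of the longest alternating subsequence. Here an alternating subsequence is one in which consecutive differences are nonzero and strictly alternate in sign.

11

Track the best alternating length ending on an up-step vs a down-step at each position: up/down = 1/1, 1/2, 3/1, 1/4, 1/4, 5/4, 5/4, 5/4, 5/6, 7/1, 7/8, 9/8, 9/10, 5/10, 11/8.
The maximum over both is 11; one such subsequence is 22, 9, 25, 2, 7, 1, 26, 2, 15, 11, 24.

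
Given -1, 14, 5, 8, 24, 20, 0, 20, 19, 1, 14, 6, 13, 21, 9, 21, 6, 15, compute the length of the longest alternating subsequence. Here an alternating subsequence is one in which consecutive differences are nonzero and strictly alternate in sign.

14

Track the best alternating length ending on an up-step vs a down-step at each position: up/down = 1/1, 2/1, 2/3, 4/3, 4/1, 4/5, 2/5, 6/5, 6/7, 6/7, 8/7, 8/9, 10/9, 10/5, 10/11, 12/5, 8/13, 14/13.
The maximum over both is 14; one such subsequence is -1, 14, 5, 8, 0, 20, 1, 14, 6, 13, 9, 21, 6, 15.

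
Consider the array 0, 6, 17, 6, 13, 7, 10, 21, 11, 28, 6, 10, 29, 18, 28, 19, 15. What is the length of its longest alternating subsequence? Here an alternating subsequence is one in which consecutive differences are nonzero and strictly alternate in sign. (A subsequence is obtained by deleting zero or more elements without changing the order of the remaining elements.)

13

A longest alternating subsequence is 0, 17, 6, 13, 7, 21, 11, 28, 6, 29, 18, 28, 19 (positions 1,3,4,5,6,8,9,10,11,13,14,15,16); its 12 consecutive differences strictly alternate in sign, and length 13 is optimal.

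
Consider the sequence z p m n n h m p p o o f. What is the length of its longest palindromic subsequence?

One longest palindromic subsequence is pmnnmp (positions 2,3,4,5,7,9); it reads the same forward and backward, and the interval DP gives dp[1][12] = 6.

6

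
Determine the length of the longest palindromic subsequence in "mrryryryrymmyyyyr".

12

One longest palindromic subsequence is ryyyymmyyyyr (positions 2,4,6,8,10,11,12,13,14,15,16,17); it reads the same forward and backward, and the interval DP gives dp[1][17] = 12.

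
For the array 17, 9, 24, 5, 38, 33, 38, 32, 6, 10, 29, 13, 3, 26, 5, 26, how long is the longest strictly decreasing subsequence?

Scanning left to right, the best length ending at each element is: 17→1, 9→2, 24→1, 5→3, 38→1, 33→2, 38→1, 32→3, 6→4, 10→4, 29→4, 13→5, 3→6, 26→5, 5→6, 26→5.
So the longest decreasing subsequence has length 6, e.g. 38, 33, 32, 29, 13, 3.

6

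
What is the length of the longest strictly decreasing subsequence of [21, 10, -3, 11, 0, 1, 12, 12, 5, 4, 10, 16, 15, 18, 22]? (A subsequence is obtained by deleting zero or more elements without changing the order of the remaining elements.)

4

One longest decreasing subsequence is 21, 10, 5, 4 (positions 1,2,9,10), of length 4; no longer one exists.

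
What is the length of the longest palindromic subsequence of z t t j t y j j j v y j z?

Using dp[i][j] = 2 + dp[i+1][j−1] if the ends match, else max(dp[i+1][j], dp[i][j−1]):
dp[1][13] = 9. A witness is zjyjjjyjz at positions 1,4,6,7,8,9,11,12,13.

9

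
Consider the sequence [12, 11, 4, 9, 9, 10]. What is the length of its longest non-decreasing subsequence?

4

Scanning left to right, the best length ending at each element is: 12→1, 11→1, 4→1, 9→2, 9→3, 10→4.
So the longest non-decreasing subsequence has length 4, e.g. 4, 9, 9, 10.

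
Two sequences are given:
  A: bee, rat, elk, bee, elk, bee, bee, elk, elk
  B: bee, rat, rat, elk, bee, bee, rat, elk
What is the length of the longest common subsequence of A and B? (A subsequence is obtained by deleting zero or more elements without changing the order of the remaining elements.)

6

Backtracking the LCS table gives one alignment: bee (A1,B1) → rat (A2,B3) → elk (A3,B4) → bee (A4,B5) → bee (A6,B6) → elk (A9,B8).
So the longest common subsequence has length 6.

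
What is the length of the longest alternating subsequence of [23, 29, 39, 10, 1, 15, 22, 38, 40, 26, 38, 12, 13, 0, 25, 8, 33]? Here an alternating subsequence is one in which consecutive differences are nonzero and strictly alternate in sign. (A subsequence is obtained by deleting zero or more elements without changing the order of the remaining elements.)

12

Track the best alternating length ending on an up-step vs a down-step at each position: up/down = 1/1, 2/1, 2/1, 1/3, 1/3, 4/3, 4/3, 4/3, 4/1, 4/5, 6/5, 4/7, 8/7, 1/9, 10/7, 10/11, 12/7.
The maximum over both is 12; one such subsequence is 23, 29, 10, 38, 26, 38, 12, 13, 0, 25, 8, 33.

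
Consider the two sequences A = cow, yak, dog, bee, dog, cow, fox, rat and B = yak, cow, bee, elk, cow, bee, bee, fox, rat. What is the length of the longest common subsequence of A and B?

Backtracking the LCS table gives one alignment: cow (A1,B2) → bee (A4,B3) → cow (A6,B5) → fox (A7,B8) → rat (A8,B9).
So the longest common subsequence has length 5.

5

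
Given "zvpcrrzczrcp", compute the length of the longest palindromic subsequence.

9

One longest palindromic subsequence is pcrzczrcp (positions 3,4,5,7,8,9,10,11,12); it reads the same forward and backward, and the interval DP gives dp[1][12] = 9.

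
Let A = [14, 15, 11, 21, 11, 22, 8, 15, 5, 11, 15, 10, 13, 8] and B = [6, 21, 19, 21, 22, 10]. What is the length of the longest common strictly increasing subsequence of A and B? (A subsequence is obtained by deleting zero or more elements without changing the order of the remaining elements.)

A longest common strictly increasing subsequence is 21, 22 (length 2); it appears in order in both A and B, and no longer such subsequence exists.

2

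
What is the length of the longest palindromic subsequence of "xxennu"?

Using dp[i][j] = 2 + dp[i+1][j−1] if the ends match, else max(dp[i+1][j], dp[i][j−1]):
dp[1][6] = 2. A witness is nn at positions 4,5.

2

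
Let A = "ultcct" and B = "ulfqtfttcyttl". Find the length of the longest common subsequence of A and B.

5

Backtracking the LCS table gives one alignment: u (A1,B1) → l (A2,B2) → t (A3,B8) → c (A4,B9) → t (A6,B12).
So the longest common subsequence has length 5.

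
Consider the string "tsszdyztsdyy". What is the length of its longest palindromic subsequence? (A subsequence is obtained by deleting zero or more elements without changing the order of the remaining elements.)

5

One longest palindromic subsequence is szyzs (positions 3,4,6,7,9); it reads the same forward and backward, and the interval DP gives dp[1][12] = 5.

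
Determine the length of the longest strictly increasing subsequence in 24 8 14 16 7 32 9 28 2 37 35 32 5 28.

Let dp[i] be the longest increasing subsequence ending at position i. Then dp = [1, 1, 2, 3, 1, 4, 2, 4, 1, 5, 5, 5, 2, 4].
The maximum is 5; one witness is 8, 14, 16, 32, 37 at positions 2,3,4,6,10.

5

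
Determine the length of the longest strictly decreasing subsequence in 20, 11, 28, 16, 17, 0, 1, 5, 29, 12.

Scanning left to right, the best length ending at each element is: 20→1, 11→2, 28→1, 16→2, 17→2, 0→3, 1→3, 5→3, 29→1, 12→3.
So the longest decreasing subsequence has length 3, e.g. 20, 11, 0.

3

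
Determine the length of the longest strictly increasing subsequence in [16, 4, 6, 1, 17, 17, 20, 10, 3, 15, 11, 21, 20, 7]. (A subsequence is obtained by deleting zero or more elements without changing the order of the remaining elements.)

5

Let dp[i] be the longest increasing subsequence ending at position i. Then dp = [1, 1, 2, 1, 3, 3, 4, 3, 2, 4, 4, 5, 5, 3].
The maximum is 5; one witness is 4, 6, 17, 20, 21 at positions 2,3,5,7,12.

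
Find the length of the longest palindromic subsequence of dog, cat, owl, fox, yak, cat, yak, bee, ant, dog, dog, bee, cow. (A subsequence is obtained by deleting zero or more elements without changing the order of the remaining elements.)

5

One longest palindromic subsequence is dog yak cat yak dog (positions 1,5,6,7,11); it reads the same forward and backward, and the interval DP gives dp[1][13] = 5.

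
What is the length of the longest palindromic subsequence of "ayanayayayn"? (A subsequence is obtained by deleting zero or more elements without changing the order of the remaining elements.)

7

Using dp[i][j] = 2 + dp[i+1][j−1] if the ends match, else max(dp[i+1][j], dp[i][j−1]):
dp[1][11] = 7. A witness is nyayayn at positions 4,6,7,8,9,10,11.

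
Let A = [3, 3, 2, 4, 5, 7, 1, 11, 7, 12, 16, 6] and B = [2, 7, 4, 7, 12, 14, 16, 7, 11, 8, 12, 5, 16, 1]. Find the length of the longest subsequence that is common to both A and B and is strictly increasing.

6

A longest common strictly increasing subsequence is 2, 4, 7, 11, 12, 16 (length 6); it appears in order in both A and B, and no longer such subsequence exists.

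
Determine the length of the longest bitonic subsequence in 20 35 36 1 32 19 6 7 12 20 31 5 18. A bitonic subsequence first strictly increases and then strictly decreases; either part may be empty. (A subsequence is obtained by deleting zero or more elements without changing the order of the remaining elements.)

One longest bitonic subsequence is 20, 35, 36, 32, 19, 12, 5 (positions 1,2,3,5,6,9,12): it rises to 36 then falls. Length 7 is optimal.

7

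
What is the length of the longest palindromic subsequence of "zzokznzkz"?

One longest palindromic subsequence is zkznzkz (positions 1,4,5,6,7,8,9); it reads the same forward and backward, and the interval DP gives dp[1][9] = 7.

7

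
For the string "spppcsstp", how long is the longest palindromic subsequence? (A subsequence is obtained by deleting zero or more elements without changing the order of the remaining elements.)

One longest palindromic subsequence is sppps (positions 1,2,3,4,7); it reads the same forward and backward, and the interval DP gives dp[1][9] = 5.

5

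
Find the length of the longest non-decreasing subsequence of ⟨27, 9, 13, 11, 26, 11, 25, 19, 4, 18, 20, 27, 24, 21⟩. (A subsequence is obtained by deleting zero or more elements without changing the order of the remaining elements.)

Scanning left to right, the best length ending at each element is: 27→1, 9→1, 13→2, 11→2, 26→3, 11→3, 25→4, 19→4, 4→1, 18→4, 20→5, 27→6, 24→6, 21→6.
So the longest non-decreasing subsequence has length 6, e.g. 9, 11, 11, 19, 20, 27.

6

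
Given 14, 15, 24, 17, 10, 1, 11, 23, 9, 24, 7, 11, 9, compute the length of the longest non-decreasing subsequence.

One longest non-decreasing subsequence is 14, 15, 17, 23, 24 (positions 1,2,4,8,10), of length 5; no longer one exists.

5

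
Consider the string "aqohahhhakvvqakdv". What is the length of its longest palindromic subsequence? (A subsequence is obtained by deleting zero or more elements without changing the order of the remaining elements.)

One longest palindromic subsequence is aqahhhaqa (positions 1,2,5,6,7,8,9,13,14); it reads the same forward and backward, and the interval DP gives dp[1][17] = 9.

9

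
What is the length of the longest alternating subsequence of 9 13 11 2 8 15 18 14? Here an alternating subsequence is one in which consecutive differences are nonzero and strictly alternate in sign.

Track the best alternating length ending on an up-step vs a down-step at each position: up/down = 1/1, 2/1, 2/3, 1/3, 4/3, 4/1, 4/1, 4/5.
The maximum over both is 5; one such subsequence is 9, 13, 11, 15, 14.

5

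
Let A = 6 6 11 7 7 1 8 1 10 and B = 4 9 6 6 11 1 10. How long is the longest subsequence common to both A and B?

5

Backtracking the LCS table gives one alignment: 6 (A1,B3) → 6 (A2,B4) → 11 (A3,B5) → 1 (A8,B6) → 10 (A9,B7).
So the longest common subsequence has length 5.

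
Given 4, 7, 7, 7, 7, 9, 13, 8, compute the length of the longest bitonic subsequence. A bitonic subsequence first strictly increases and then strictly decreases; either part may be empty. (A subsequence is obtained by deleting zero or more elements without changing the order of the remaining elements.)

Let inc[i] be the LIS ending at i and dec[i] the longest strictly decreasing subsequence starting at i. inc = [1, 2, 2, 2, 2, 3, 4, 3], dec = [1, 1, 1, 1, 1, 2, 2, 1].
max_i inc[i]+dec[i]−1 = 5, with one witness 4, 7, 9, 13, 8.

5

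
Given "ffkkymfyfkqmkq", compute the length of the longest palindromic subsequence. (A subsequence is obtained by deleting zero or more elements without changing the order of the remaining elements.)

One longest palindromic subsequence is kmfyfmk (positions 4,6,7,8,9,12,13); it reads the same forward and backward, and the interval DP gives dp[1][14] = 7.

7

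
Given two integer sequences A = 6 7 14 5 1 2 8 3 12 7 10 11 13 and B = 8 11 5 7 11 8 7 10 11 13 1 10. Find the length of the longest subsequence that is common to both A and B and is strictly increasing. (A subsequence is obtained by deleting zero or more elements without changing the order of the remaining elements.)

5

For each value that appears in both, track the longest common increasing run ending there.
The best achievable length is 5; one witness is 5, 7, 10, 11, 13 (A-positions 4,10,11,12,13, B-positions 3,4,8,9,10).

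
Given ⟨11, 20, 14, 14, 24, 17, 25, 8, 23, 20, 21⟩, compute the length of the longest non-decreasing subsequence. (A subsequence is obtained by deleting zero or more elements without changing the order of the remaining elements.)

6

Let dp[i] be the longest non-decreasing subsequence ending at position i. Then dp = [1, 2, 2, 3, 4, 4, 5, 1, 5, 5, 6].
The maximum is 6; one witness is 11, 14, 14, 17, 20, 21 at positions 1,3,4,6,10,11.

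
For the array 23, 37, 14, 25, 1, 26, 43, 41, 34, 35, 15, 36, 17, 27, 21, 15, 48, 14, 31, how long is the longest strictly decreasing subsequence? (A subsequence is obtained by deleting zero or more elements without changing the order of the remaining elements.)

7

Scanning left to right, the best length ending at each element is: 23→1, 37→1, 14→2, 25→2, 1→3, 26→2, 43→1, 41→2, 34→3, 35→3, 15→4, 36→3, 17→4, 27→4, 21→5, 15→6, 48→1, 14→7, 31→4.
So the longest decreasing subsequence has length 7, e.g. 43, 41, 34, 27, 21, 15, 14.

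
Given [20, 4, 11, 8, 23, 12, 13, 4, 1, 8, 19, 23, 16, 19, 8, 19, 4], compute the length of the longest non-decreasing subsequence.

7

Let dp[i] be the longest non-decreasing subsequence ending at position i. Then dp = [1, 1, 2, 2, 3, 3, 4, 2, 1, 3, 5, 6, 5, 6, 4, 7, 3].
The maximum is 7; one witness is 4, 11, 12, 13, 19, 19, 19 at positions 2,3,6,7,11,14,16.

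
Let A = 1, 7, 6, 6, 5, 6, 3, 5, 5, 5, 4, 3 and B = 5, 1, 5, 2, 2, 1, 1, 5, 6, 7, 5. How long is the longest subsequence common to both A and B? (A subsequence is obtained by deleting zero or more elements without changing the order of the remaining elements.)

4

Backtracking the LCS table gives one alignment: 1 (A1,B7) → 5 (A5,B8) → 6 (A6,B9) → 5 (A10,B11).
So the longest common subsequence has length 4.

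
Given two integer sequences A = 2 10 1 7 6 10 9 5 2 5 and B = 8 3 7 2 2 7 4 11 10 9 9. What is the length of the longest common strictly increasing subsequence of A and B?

3

For each value that appears in both, track the longest common increasing run ending there.
The best achievable length is 3; one witness is 2, 7, 10 (A-positions 1,4,6, B-positions 4,6,9).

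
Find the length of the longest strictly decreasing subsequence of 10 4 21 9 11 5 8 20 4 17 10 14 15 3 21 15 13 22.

5

Scanning left to right, the best length ending at each element is: 10→1, 4→2, 21→1, 9→2, 11→2, 5→3, 8→3, 20→2, 4→4, 17→3, 10→4, 14→4, 15→4, 3→5, 21→1, 15→4, 13→5, 22→1.
So the longest decreasing subsequence has length 5, e.g. 10, 9, 5, 4, 3.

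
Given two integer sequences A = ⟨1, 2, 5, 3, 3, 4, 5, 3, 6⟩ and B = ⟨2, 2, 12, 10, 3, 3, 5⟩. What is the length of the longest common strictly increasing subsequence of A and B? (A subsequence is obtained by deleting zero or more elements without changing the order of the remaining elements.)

3

A longest common strictly increasing subsequence is 2, 3, 5 (length 3); it appears in order in both A and B, and no longer such subsequence exists.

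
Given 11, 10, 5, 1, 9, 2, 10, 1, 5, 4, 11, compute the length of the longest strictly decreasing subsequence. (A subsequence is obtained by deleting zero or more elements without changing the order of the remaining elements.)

Let dp[i] be the longest decreasing subsequence ending at position i. Then dp = [1, 2, 3, 4, 3, 4, 2, 5, 4, 5, 1].
The maximum is 5; one witness is 11, 10, 5, 2, 1 at positions 1,2,3,6,8.

5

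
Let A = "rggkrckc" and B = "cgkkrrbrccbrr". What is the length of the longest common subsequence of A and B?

5

Backtracking the LCS table gives one alignment: g (A2,B2) → k (A4,B4) → r (A5,B8) → c (A6,B9) → c (A8,B10).
So the longest common subsequence has length 5.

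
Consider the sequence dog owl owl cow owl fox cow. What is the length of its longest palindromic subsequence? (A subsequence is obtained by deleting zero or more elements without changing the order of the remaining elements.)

3

Using dp[i][j] = 2 + dp[i+1][j−1] if the ends match, else max(dp[i+1][j], dp[i][j−1]):
dp[1][7] = 3. A witness is cow fox cow at positions 4,6,7.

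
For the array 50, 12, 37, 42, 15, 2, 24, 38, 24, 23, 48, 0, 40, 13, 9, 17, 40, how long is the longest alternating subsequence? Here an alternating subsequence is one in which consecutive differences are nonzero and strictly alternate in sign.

Track the best alternating length ending on an up-step vs a down-step at each position: up/down = 1/1, 1/2, 3/2, 3/2, 3/4, 1/4, 5/4, 5/4, 5/6, 5/6, 7/2, 1/8, 9/8, 9/10, 9/10, 11/10, 11/8.
The maximum over both is 11; one such subsequence is 50, 12, 37, 15, 38, 24, 48, 0, 40, 13, 17.

11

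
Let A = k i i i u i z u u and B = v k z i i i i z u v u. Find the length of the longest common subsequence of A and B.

8

Backtracking the LCS table gives one alignment: k (A1,B2) → i (A2,B4) → i (A3,B5) → i (A4,B6) → i (A6,B7) → z (A7,B8) → u (A8,B9) → u (A9,B11).
So the longest common subsequence has length 8.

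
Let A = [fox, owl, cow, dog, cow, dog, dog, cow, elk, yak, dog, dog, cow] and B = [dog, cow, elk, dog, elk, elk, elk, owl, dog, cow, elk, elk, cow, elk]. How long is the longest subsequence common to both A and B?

A longest common subsequence is dog, cow, dog, dog, cow, elk, cow (length 7); the LCS DP confirms no longer common subsequence exists.

7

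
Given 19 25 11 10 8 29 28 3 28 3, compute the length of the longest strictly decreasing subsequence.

One longest decreasing subsequence is 19, 11, 10, 8, 3 (positions 1,3,4,5,8), of length 5; no longer one exists.

5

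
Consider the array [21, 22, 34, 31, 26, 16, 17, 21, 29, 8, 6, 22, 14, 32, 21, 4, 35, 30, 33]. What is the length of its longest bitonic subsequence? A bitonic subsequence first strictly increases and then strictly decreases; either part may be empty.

One longest bitonic subsequence is 21, 22, 34, 31, 26, 21, 8, 6, 4 (positions 1,2,3,4,5,8,10,11,16): it rises to 34 then falls. Length 9 is optimal.

9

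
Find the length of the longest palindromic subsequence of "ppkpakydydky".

5

One longest palindromic subsequence is ydydy (positions 7,8,9,10,12); it reads the same forward and backward, and the interval DP gives dp[1][12] = 5.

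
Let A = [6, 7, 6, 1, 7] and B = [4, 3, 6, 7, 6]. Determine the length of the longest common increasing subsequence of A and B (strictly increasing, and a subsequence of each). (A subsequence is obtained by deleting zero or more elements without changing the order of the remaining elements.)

2

A longest common strictly increasing subsequence is 6, 7 (length 2); it appears in order in both A and B, and no longer such subsequence exists.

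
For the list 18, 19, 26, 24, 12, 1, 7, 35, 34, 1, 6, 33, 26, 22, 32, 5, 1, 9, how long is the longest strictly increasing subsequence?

Let dp[i] be the longest increasing subsequence ending at position i. Then dp = [1, 2, 3, 3, 1, 1, 2, 4, 4, 1, 2, 4, 4, 3, 5, 2, 1, 3].
The maximum is 5; one witness is 18, 19, 24, 26, 32 at positions 1,2,4,13,15.

5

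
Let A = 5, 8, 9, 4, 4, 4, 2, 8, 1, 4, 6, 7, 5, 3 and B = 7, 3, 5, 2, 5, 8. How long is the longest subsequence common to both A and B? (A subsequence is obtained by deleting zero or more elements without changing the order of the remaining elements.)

3

Backtracking the LCS table gives one alignment: 5 (A1,B3) → 2 (A7,B4) → 8 (A8,B6).
So the longest common subsequence has length 3.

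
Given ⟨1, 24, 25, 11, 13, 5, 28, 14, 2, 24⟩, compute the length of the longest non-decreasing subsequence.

5

Let dp[i] be the longest non-decreasing subsequence ending at position i. Then dp = [1, 2, 3, 2, 3, 2, 4, 4, 2, 5].
The maximum is 5; one witness is 1, 11, 13, 14, 24 at positions 1,4,5,8,10.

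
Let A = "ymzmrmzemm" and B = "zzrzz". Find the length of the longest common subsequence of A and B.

3

A longest common subsequence is zrz (length 3); the LCS DP confirms no longer common subsequence exists.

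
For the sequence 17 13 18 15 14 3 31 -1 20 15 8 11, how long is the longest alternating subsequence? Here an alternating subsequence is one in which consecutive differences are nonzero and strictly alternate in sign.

9

Track the best alternating length ending on an up-step vs a down-step at each position: up/down = 1/1, 1/2, 3/1, 3/4, 3/4, 1/4, 5/1, 1/6, 7/6, 7/8, 7/8, 9/8.
The maximum over both is 9; one such subsequence is 17, 13, 18, 15, 31, -1, 20, 8, 11.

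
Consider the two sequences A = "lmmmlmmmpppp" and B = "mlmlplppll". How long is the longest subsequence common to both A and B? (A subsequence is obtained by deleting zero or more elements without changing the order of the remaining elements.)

Backtracking the LCS table gives one alignment: l (A1,B2) → m (A4,B3) → l (A5,B4) → p (A9,B5) → p (A10,B7) → p (A11,B8).
So the longest common subsequence has length 6.

6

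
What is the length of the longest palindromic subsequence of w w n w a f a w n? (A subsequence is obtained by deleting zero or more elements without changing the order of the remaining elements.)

One longest palindromic subsequence is nwafawn (positions 3,4,5,6,7,8,9); it reads the same forward and backward, and the interval DP gives dp[1][9] = 7.

7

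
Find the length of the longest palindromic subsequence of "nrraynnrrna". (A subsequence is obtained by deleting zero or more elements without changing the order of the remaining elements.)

8

One longest palindromic subsequence is nrrnnrrn (positions 1,2,3,6,7,8,9,10); it reads the same forward and backward, and the interval DP gives dp[1][11] = 8.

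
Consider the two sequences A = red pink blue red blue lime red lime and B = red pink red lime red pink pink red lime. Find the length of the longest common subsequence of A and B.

A longest common subsequence is red, pink, red, lime, red, lime (length 6); the LCS DP confirms no longer common subsequence exists.

6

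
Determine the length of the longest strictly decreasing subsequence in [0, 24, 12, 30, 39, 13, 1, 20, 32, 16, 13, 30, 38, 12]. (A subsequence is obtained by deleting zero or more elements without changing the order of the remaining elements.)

5

One longest decreasing subsequence is 24, 20, 16, 13, 12 (positions 2,8,10,11,14), of length 5; no longer one exists.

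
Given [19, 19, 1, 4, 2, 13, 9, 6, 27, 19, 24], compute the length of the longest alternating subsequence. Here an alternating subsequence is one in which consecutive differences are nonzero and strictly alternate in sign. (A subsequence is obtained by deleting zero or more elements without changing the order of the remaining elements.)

A longest alternating subsequence is 19, 1, 4, 2, 13, 9, 27, 19, 24 (positions 1,3,4,5,6,7,9,10,11); its 8 consecutive differences strictly alternate in sign, and length 9 is optimal.

9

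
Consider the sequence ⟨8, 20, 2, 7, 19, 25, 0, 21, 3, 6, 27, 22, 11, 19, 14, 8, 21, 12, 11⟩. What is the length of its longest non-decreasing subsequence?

Scanning left to right, the best length ending at each element is: 8→1, 20→2, 2→1, 7→2, 19→3, 25→4, 0→1, 21→4, 3→2, 6→3, 27→5, 22→5, 11→4, 19→5, 14→5, 8→4, 21→6, 12→5, 11→5.
So the longest non-decreasing subsequence has length 6, e.g. 2, 3, 6, 11, 19, 21.

6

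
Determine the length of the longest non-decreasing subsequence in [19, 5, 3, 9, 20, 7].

Scanning left to right, the best length ending at each element is: 19→1, 5→1, 3→1, 9→2, 20→3, 7→2.
So the longest non-decreasing subsequence has length 3, e.g. 5, 9, 20.

3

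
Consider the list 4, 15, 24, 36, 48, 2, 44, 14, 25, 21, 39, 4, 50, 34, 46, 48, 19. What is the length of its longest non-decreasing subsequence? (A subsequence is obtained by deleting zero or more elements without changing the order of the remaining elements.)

Let dp[i] be the longest non-decreasing subsequence ending at position i. Then dp = [1, 2, 3, 4, 5, 1, 5, 2, 4, 3, 5, 2, 6, 5, 6, 7, 3].
The maximum is 7; one witness is 4, 15, 24, 36, 44, 46, 48 at positions 1,2,3,4,7,15,16.

7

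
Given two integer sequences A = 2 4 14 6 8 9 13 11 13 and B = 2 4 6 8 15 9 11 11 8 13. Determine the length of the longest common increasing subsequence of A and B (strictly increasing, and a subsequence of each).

7

A longest common strictly increasing subsequence is 2, 4, 6, 8, 9, 11, 13 (length 7); it appears in order in both A and B, and no longer such subsequence exists.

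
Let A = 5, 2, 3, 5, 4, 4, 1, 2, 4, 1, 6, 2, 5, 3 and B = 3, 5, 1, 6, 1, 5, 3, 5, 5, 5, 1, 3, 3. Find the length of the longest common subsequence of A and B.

A longest common subsequence is 3, 5, 1, 1, 5, 3 (length 6); the LCS DP confirms no longer common subsequence exists.

6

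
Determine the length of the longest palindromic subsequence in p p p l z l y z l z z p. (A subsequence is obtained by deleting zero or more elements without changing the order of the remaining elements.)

7

Using dp[i][j] = 2 + dp[i+1][j−1] if the ends match, else max(dp[i+1][j], dp[i][j−1]):
dp[1][12] = 7. A witness is pzzlzzp at positions 1,5,8,9,10,11,12.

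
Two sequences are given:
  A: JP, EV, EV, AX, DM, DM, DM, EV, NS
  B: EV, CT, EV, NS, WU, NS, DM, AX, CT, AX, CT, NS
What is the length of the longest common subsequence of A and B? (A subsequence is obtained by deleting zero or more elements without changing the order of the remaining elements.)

4

A longest common subsequence is EV, EV, AX, NS (length 4); the LCS DP confirms no longer common subsequence exists.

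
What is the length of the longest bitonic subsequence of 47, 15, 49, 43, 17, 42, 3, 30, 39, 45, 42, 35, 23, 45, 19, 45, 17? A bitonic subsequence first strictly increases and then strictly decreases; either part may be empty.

Let inc[i] be the LIS ending at i and dec[i] the longest strictly decreasing subsequence starting at i. inc = [1, 1, 2, 2, 2, 3, 1, 3, 4, 5, 5, 4, 3, 6, 3, 6, 2], dec = [8, 2, 8, 7, 2, 6, 1, 4, 5, 6, 5, 4, 3, 3, 2, 2, 1].
max_i inc[i]+dec[i]−1 = 10, with one witness 15, 17, 30, 39, 45, 42, 35, 23, 19, 17.

10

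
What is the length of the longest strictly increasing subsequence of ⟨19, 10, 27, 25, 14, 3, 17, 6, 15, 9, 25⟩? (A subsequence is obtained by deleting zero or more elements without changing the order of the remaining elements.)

One longest increasing subsequence is 10, 14, 17, 25 (positions 2,5,7,11), of length 4; no longer one exists.

4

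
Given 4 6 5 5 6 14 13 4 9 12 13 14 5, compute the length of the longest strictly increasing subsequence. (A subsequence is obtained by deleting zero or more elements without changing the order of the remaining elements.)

7

One longest increasing subsequence is 4, 5, 6, 9, 12, 13, 14 (positions 1,3,5,9,10,11,12), of length 7; no longer one exists.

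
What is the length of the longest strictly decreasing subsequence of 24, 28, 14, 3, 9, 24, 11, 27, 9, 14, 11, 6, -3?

6

One longest decreasing subsequence is 24, 14, 11, 9, 6, -3 (positions 1,3,7,9,12,13), of length 6; no longer one exists.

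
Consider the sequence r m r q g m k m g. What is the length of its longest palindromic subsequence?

5

One longest palindromic subsequence is gmkmg (positions 5,6,7,8,9); it reads the same forward and backward, and the interval DP gives dp[1][9] = 5.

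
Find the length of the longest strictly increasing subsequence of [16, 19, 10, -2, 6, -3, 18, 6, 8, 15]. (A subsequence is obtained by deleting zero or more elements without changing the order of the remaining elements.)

4

Let dp[i] be the longest increasing subsequence ending at position i. Then dp = [1, 2, 1, 1, 2, 1, 3, 2, 3, 4].
The maximum is 4; one witness is -2, 6, 8, 15 at positions 4,5,9,10.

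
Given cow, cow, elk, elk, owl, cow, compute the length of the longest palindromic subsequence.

4

One longest palindromic subsequence is cow elk elk cow (positions 1,3,4,6); it reads the same forward and backward, and the interval DP gives dp[1][6] = 4.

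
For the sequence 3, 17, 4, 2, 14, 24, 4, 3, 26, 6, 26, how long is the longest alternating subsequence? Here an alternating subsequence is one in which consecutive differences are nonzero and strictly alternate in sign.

Track the best alternating length ending on an up-step vs a down-step at each position: up/down = 1/1, 2/1, 2/3, 1/3, 4/3, 4/1, 4/5, 4/5, 6/1, 6/7, 8/1.
The maximum over both is 8; one such subsequence is 3, 17, 4, 14, 4, 26, 6, 26.

8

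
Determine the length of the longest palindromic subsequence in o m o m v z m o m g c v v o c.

One longest palindromic subsequence is omomzmomo (positions 1,2,3,4,6,7,8,9,14); it reads the same forward and backward, and the interval DP gives dp[1][15] = 9.

9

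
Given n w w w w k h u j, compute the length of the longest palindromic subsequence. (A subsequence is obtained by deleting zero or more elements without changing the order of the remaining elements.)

4

Using dp[i][j] = 2 + dp[i+1][j−1] if the ends match, else max(dp[i+1][j], dp[i][j−1]):
dp[1][9] = 4. A witness is wwww at positions 2,3,4,5.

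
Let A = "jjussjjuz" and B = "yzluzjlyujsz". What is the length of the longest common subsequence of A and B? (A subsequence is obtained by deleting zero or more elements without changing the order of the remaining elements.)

Backtracking the LCS table gives one alignment: j (A1,B6) → j (A2,B10) → s (A5,B11) → z (A9,B12).
So the longest common subsequence has length 4.

4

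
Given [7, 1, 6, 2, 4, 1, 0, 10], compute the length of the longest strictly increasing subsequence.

4

Scanning left to right, the best length ending at each element is: 7→1, 1→1, 6→2, 2→2, 4→3, 1→1, 0→1, 10→4.
So the longest increasing subsequence has length 4, e.g. 1, 2, 4, 10.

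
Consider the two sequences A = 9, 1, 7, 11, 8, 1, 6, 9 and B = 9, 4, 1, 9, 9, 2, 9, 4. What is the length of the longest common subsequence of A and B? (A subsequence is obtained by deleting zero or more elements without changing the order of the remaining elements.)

3

A longest common subsequence is 9, 1, 9 (length 3); the LCS DP confirms no longer common subsequence exists.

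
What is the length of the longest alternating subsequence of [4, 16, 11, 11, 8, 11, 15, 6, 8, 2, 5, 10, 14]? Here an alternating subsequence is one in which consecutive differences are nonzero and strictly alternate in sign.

Track the best alternating length ending on an up-step vs a down-step at each position: up/down = 1/1, 2/1, 2/3, 2/3, 2/3, 4/3, 4/3, 2/5, 6/5, 1/7, 8/7, 8/5, 8/5.
The maximum over both is 8; one such subsequence is 4, 16, 8, 11, 6, 8, 2, 5.

8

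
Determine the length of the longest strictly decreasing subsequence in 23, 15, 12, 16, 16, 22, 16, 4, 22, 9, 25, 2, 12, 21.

Let dp[i] be the longest decreasing subsequence ending at position i. Then dp = [1, 2, 3, 2, 2, 2, 3, 4, 2, 4, 1, 5, 4, 3].
The maximum is 5; one witness is 23, 15, 12, 4, 2 at positions 1,2,3,8,12.

5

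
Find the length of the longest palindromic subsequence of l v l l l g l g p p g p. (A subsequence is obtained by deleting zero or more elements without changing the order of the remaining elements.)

One longest palindromic subsequence is lllll (positions 1,3,4,5,7); it reads the same forward and backward, and the interval DP gives dp[1][12] = 5.

5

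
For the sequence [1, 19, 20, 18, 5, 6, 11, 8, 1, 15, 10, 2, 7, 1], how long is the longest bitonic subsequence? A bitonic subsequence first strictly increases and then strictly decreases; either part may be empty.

One longest bitonic subsequence is 1, 19, 20, 18, 15, 10, 7, 1 (positions 1,2,3,4,10,11,13,14): it rises to 20 then falls. Length 8 is optimal.

8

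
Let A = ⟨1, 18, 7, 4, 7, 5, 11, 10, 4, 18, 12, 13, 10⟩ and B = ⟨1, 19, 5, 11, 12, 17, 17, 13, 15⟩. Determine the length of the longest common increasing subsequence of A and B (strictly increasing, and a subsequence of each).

5

A longest common strictly increasing subsequence is 1, 5, 11, 12, 13 (length 5); it appears in order in both A and B, and no longer such subsequence exists.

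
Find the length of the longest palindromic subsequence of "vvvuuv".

One longest palindromic subsequence is vuuv (positions 1,4,5,6); it reads the same forward and backward, and the interval DP gives dp[1][6] = 4.

4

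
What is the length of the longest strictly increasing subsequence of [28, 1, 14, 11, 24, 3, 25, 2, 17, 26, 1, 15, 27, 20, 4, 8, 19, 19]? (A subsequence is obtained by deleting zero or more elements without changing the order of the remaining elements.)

6

One longest increasing subsequence is 1, 14, 24, 25, 26, 27 (positions 2,3,5,7,10,13), of length 6; no longer one exists.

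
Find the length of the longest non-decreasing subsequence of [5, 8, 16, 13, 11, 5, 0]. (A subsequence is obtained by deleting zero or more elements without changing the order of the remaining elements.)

Let dp[i] be the longest non-decreasing subsequence ending at position i. Then dp = [1, 2, 3, 3, 3, 2, 1].
The maximum is 3; one witness is 5, 8, 16 at positions 1,2,3.

3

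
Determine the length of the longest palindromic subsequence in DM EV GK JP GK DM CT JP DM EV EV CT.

5

One longest palindromic subsequence is EV DM JP DM EV (positions 2,6,8,9,11); it reads the same forward and backward, and the interval DP gives dp[1][12] = 5.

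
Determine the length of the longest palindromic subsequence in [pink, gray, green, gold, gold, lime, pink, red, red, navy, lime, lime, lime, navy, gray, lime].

7

Using dp[i][j] = 2 + dp[i+1][j−1] if the ends match, else max(dp[i+1][j], dp[i][j−1]):
dp[1][16] = 7. A witness is lime navy lime lime lime navy lime at positions 6,10,11,12,13,14,16.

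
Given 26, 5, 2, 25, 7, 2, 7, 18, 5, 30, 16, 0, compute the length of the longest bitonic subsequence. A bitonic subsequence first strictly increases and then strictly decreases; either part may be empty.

6

Let inc[i] be the LIS ending at i and dec[i] the longest strictly decreasing subsequence starting at i. inc = [1, 1, 1, 2, 2, 1, 2, 3, 2, 4, 3, 1], dec = [5, 3, 2, 4, 3, 2, 3, 3, 2, 3, 2, 1].
max_i inc[i]+dec[i]−1 = 6, with one witness 5, 7, 18, 30, 16, 0.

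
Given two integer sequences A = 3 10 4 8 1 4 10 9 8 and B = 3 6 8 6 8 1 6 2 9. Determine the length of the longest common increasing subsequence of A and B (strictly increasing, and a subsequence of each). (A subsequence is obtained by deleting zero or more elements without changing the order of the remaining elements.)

For each value that appears in both, track the longest common increasing run ending there.
The best achievable length is 3; one witness is 3, 8, 9 (A-positions 1,4,8, B-positions 1,3,9).

3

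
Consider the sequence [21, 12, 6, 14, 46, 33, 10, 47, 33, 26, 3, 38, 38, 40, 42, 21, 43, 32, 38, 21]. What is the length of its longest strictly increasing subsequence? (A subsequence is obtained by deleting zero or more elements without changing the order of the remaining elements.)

7

One longest increasing subsequence is 12, 14, 33, 38, 40, 42, 43 (positions 2,4,6,12,14,15,17), of length 7; no longer one exists.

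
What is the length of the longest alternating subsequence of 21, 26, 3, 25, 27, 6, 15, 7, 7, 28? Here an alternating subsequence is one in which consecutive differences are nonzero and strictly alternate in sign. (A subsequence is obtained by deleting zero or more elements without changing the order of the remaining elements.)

8

Track the best alternating length ending on an up-step vs a down-step at each position: up/down = 1/1, 2/1, 1/3, 4/3, 4/1, 4/5, 6/5, 6/7, 6/7, 8/1.
The maximum over both is 8; one such subsequence is 21, 26, 3, 25, 6, 15, 7, 28.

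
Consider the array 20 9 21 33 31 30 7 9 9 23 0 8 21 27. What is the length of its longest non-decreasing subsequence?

5

Let dp[i] be the longest non-decreasing subsequence ending at position i. Then dp = [1, 1, 2, 3, 3, 3, 1, 2, 3, 4, 1, 2, 4, 5].
The maximum is 5; one witness is 9, 9, 9, 23, 27 at positions 2,8,9,10,14.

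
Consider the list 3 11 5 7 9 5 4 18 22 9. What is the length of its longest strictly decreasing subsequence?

Scanning left to right, the best length ending at each element is: 3→1, 11→1, 5→2, 7→2, 9→2, 5→3, 4→4, 18→1, 22→1, 9→2.
So the longest decreasing subsequence has length 4, e.g. 11, 7, 5, 4.

4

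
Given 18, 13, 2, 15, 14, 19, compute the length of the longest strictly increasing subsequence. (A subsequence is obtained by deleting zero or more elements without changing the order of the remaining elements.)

Scanning left to right, the best length ending at each element is: 18→1, 13→1, 2→1, 15→2, 14→2, 19→3.
So the longest increasing subsequence has length 3, e.g. 13, 15, 19.

3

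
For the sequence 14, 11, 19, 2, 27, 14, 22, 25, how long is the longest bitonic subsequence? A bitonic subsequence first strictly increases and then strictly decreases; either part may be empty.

4

Let inc[i] be the LIS ending at i and dec[i] the longest strictly decreasing subsequence starting at i. inc = [1, 1, 2, 1, 3, 2, 3, 4], dec = [3, 2, 2, 1, 2, 1, 1, 1].
max_i inc[i]+dec[i]−1 = 4, with one witness 14, 19, 27, 25.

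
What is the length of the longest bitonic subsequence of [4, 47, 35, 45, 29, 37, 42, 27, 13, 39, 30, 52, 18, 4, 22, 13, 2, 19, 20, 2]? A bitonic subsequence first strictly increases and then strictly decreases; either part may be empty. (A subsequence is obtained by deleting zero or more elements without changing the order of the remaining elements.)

9

Let inc[i] be the LIS ending at i and dec[i] the longest strictly decreasing subsequence starting at i. inc = [1, 2, 2, 3, 2, 3, 4, 2, 2, 4, 3, 5, 3, 1, 4, 2, 1, 4, 5, 1], dec = [2, 8, 6, 7, 5, 5, 6, 4, 3, 5, 4, 4, 3, 2, 3, 2, 1, 2, 2, 1].
max_i inc[i]+dec[i]−1 = 9, with one witness 4, 47, 45, 42, 39, 30, 22, 20, 2.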